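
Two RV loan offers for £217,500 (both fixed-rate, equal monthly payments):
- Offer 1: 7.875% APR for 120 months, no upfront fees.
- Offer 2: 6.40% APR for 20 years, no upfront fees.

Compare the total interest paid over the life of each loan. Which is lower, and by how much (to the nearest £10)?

Offer 1 by £71,180

Offer 1: monthly rate = 7.875%/12 = 0.0065625; payment = 217,500 × 0.0065625 / (1 − (1+0.0065625)^−120) = £2,624.53.
Total interest on Offer 1 = 120 × £2,624.53 − £217,500 = £97,443.60.
Offer 2: monthly rate = 6.4%/12 = 0.0053333; payment = 217,500 × 0.0053333 / (1 − (1+0.0053333)^−240) = £1,608.84.
Total interest on Offer 2 = 240 × £1,608.84 − £217,500 = £168,621.60.
Offer 1 is lower by £71,178.00.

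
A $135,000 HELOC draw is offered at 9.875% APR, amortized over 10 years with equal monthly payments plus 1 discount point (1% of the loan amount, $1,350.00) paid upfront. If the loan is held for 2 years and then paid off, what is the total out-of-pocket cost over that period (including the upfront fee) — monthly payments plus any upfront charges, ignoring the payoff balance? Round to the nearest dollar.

$43,943

Monthly rate = 9.875%/12 = 0.0082292; payment = 135,000 × 0.0082292 / (1 − (1+0.0082292)^−120) = $1,774.70.
Total outlay = 24 × $1,774.70 + $1,350.00 = $43,942.80.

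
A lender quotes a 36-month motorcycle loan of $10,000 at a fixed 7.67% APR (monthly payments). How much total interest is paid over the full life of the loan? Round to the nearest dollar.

$1,226

At 7.67% the monthly rate is 0.0063917, so the payment is 10,000 × 0.0063917 / (1 − 1.0063917^−36) = $311.84.
Total paid = 36 × $311.84 = $11,226.24; interest = $11,226.24 − $10,000 = $1,226.24.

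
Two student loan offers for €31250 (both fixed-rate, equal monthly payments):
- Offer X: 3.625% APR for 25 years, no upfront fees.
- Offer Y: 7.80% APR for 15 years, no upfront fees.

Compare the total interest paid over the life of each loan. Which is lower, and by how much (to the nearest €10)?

Offer X: monthly rate = 3.625%/12 = 0.0030208; payment = 31,250 × 0.0030208 / (1 − (1+0.0030208)^−300) = €158.55.
Total interest on Offer X = 300 × €158.55 − €31,250 = €16,315.00.
Offer Y: at 7.80% the monthly rate is 0.0065000, so the payment is 31,250 × 0.0065000 / (1 − 1.0065000^−180) = €295.04.
Total interest on Offer Y = 180 × €295.04 − €31,250 = €21,857.20.
Offer X is lower by €5,542.20.

Offer X by €5,540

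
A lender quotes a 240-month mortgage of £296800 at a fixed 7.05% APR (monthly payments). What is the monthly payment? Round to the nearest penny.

£2,310.00

At 7.05% the monthly rate is 0.0058750, so the payment is 296,800 × 0.0058750 / (1 − 1.0058750^−240) = £2,310.00.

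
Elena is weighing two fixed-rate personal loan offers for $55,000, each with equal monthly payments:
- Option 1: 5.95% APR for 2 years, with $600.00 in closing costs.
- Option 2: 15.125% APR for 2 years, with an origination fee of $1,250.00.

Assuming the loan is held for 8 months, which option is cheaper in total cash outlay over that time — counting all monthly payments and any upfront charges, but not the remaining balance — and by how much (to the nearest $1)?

Option 1: at 5.95% the monthly rate is 0.0049583, so the payment is 55,000 × 0.0049583 / (1 − 1.0049583^−24) = $2,436.39.
Option 2: monthly rate = 15.125%/12 = 0.0126042; payment = 55,000 × 0.0126042 / (1 − (1+0.0126042)^−24) = $2,670.03.
Over 8 months: Option 1 costs 8 × $2,436.39 + $600.00 = $20,091.12; Option 2 costs 8 × $2,670.03 + $1,250.00 = $22,610.24.
Option 1 is cheaper by $22,610.24 − $20,091.12 = $2,519.12.

Option 1 by $2,519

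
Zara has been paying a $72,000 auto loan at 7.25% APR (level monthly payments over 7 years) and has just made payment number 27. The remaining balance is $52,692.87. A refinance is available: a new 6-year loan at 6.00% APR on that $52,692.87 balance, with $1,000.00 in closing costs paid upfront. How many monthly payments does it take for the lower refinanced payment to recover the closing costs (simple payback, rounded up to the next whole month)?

5 months

Current payment = 72,000 × 7.25%/12 / (1 − (1+0.0060417)^−84) = $1,095.49.
Refinanced payment = 52,692.87 × 0.0050000 / (1 − (1+0.0050000)^−72) = $873.27.
Monthly savings = $1,095.49 − $873.27 = $222.22.
Break-even = $1,000.00 / $222.22 = 4.50 → 5 months.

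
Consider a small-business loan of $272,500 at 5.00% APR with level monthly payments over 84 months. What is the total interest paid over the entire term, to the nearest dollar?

$51,025

At 5.00% the monthly rate is 0.0041667, so the payment is 272,500 × 0.0041667 / (1 − 1.0041667^−84) = $3,851.49.
Total paid = 84 × $3,851.49 = $323,525.16; interest = $323,525.16 − $272,500 = $51,025.16.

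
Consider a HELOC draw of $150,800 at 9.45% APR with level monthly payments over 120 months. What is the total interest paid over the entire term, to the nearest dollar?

$82,863

Monthly rate = 9.45%/12 = 0.0078750; payment = 150,800 × 0.0078750 / (1 − (1+0.0078750)^−120) = $1,947.19.
Total paid = 120 × $1,947.19 = $233,662.80; interest = $233,662.80 − $150,800 = $82,862.80.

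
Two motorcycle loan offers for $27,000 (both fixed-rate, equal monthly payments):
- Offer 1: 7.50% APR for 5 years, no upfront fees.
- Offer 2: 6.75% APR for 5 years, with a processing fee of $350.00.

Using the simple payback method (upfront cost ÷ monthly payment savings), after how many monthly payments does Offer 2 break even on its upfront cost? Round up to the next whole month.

37 months

Offer 1: monthly rate = 7.5%/12 = 0.0062500; payment = 27,000 × 0.0062500 / (1 − (1+0.0062500)^−60) = $541.02.
Offer 2: monthly rate = 6.75%/12 = 0.0056250; payment = 27,000 × 0.0056250 / (1 − (1+0.0056250)^−60) = $531.45.
Monthly savings = $541.02 − $531.45 = $9.57.
Break-even = $350.00 / $9.57 = 36.57 → 37 months.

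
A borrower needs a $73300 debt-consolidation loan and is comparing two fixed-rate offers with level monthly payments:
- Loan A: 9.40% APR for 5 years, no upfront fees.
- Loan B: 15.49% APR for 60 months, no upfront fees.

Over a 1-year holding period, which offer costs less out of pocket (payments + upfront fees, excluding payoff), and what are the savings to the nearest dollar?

Loan A by $2,722

Loan A: at 9.40% the monthly rate is 0.0078333, so the payment is 73,300 × 0.0078333 / (1 − 1.0078333^−60) = $1,535.86.
Loan B: monthly rate = 15.49%/12 = 0.0129083; payment = 73,300 × 0.0129083 / (1 − (1+0.0129083)^−60) = $1,762.71.
Over 12 months: Loan A costs 12 × $1,535.86 = $18,430.32; Loan B costs 12 × $1,762.71 = $21,152.52.
Loan A is cheaper by $21,152.52 − $18,430.32 = $2,722.20.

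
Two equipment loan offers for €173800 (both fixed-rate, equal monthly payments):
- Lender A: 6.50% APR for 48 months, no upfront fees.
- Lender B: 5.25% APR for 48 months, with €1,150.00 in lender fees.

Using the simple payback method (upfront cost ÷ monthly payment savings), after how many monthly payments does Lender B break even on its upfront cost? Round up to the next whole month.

Lender A: monthly rate = 6.5%/12 = 0.0054167; payment = 173,800 × 0.0054167 / (1 − (1+0.0054167)^−48) = €4,121.66.
Lender B: at 5.25% the monthly rate is 0.0043750, so the payment is 173,800 × 0.0043750 / (1 − 1.0043750^−48) = €4,022.20.
Monthly savings = €4,121.66 − €4,022.20 = €99.46.
Break-even = €1,150.00 / €99.46 = 11.56 → 12 months.

12 months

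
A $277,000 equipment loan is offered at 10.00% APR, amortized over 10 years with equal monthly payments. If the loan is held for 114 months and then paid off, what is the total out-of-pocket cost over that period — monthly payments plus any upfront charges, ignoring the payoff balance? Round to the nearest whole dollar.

$417,306

At 10.00% the monthly rate is 0.0083333, so the payment is 277,000 × 0.0083333 / (1 − 1.0083333^−120) = $3,660.58.
Total outlay = 114 × $3,660.58 = $417,306.12.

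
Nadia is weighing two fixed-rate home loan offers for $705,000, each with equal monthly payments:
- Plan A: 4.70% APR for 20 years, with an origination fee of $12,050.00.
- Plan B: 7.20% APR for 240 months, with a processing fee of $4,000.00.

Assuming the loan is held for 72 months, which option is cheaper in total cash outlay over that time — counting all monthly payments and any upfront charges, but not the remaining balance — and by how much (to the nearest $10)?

Plan A: at 4.70% the monthly rate is 0.0039167, so the payment is 705,000 × 0.0039167 / (1 − 1.0039167^−240) = $4,536.65.
Plan B: monthly rate = 7.2%/12 = 0.0060000; payment = 705,000 × 0.0060000 / (1 − (1+0.0060000)^−240) = $5,550.81.
Over 72 months: Plan A costs 72 × $4,536.65 + $12,050.00 = $338,688.80; Plan B costs 72 × $5,550.81 + $4,000.00 = $403,658.32.
Plan A is cheaper by $403,658.32 − $338,688.80 = $64,969.52.

Plan A by $64,970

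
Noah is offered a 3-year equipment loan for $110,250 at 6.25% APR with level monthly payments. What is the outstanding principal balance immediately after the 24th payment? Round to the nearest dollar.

$39,063

With monthly rate i = 6.25%/12 = 0.0052083, the balance after k of n payments is P · [(1+i)^n − (1+i)^k] / [(1+i)^n − 1].
(1+0.0052083)^36 = 1.20564345 and (1+0.0052083)^24 = 1.13278093, so the balance is 110,250 × (1.20564345 − 1.13278093) / (1.20564345 − 1) = $39,063.21.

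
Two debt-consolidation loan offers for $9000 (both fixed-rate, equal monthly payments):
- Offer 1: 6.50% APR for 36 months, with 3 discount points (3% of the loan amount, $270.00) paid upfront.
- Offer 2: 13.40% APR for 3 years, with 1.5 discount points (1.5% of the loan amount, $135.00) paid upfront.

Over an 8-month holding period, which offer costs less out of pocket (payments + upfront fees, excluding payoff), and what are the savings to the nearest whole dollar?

Offer 1 by $98

Offer 1: at 6.50% the monthly rate is 0.0054167, so the payment is 9,000 × 0.0054167 / (1 − 1.0054167^−36) = $275.84.
Offer 2: at 13.40% the monthly rate is 0.0111667, so the payment is 9,000 × 0.0111667 / (1 − 1.0111667^−36) = $304.98.
Over 8 months: Offer 1 costs 8 × $275.84 + $270.00 = $2,476.72; Offer 2 costs 8 × $304.98 + $135.00 = $2,574.84.
Offer 1 is cheaper by $2,574.84 − $2,476.72 = $98.12.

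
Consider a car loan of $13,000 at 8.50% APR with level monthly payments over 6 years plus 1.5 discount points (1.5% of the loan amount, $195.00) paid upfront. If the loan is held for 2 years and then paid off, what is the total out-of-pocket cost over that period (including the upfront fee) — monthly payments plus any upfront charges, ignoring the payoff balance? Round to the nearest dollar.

Monthly rate = 8.5%/12 = 0.0070833; payment = 13,000 × 0.0070833 / (1 − (1+0.0070833)^−72) = $231.12.
Total outlay = 24 × $231.12 + $195.00 = $5,741.88.

$5,742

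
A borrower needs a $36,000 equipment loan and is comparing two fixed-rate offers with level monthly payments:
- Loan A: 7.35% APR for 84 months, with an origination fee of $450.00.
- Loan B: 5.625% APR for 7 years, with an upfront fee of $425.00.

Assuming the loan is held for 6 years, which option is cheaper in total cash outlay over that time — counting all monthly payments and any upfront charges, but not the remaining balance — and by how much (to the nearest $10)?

Loan B by $2,190

Loan A: at 7.35% the monthly rate is 0.0061250, so the payment is 36,000 × 0.0061250 / (1 − 1.0061250^−84) = $549.52.
Loan B: monthly rate = 5.625%/12 = 0.0046875; payment = 36,000 × 0.0046875 / (1 − (1+0.0046875)^−84) = $519.46.
Over 72 months: Loan A costs 72 × $549.52 + $450.00 = $40,015.44; Loan B costs 72 × $519.46 + $425.00 = $37,826.12.
Loan B is cheaper by $40,015.44 − $37,826.12 = $2,189.32.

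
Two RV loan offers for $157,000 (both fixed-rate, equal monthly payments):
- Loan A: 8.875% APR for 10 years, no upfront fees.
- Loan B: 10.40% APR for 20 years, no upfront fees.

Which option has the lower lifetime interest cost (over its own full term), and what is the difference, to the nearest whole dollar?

Loan A by $136,277

Loan A: at 8.875% the monthly rate is 0.0073958, so the payment is 157,000 × 0.0073958 / (1 − 1.0073958^−120) = $1,978.20.
Total interest on Loan A = 120 × $1,978.20 − $157,000 = $80,384.00.
Loan B: monthly rate = 10.4%/12 = 0.0086667; payment = 157,000 × 0.0086667 / (1 − (1+0.0086667)^−240) = $1,556.92.
Total interest on Loan B = 240 × $1,556.92 − $157,000 = $216,660.80.
Loan A is lower by $136,276.80.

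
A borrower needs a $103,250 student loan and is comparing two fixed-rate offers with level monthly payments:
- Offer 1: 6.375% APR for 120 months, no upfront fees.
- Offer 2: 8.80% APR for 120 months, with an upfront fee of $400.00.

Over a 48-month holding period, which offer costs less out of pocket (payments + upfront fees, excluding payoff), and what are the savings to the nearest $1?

Offer 1: at 6.375% the monthly rate is 0.0053125, so the payment is 103,250 × 0.0053125 / (1 − 1.0053125^−120) = $1,165.83.
Offer 2: monthly rate = 8.8%/12 = 0.0073333; payment = 103,250 × 0.0073333 / (1 − (1+0.0073333)^−120) = $1,296.78.
Over 48 months: Offer 1 costs 48 × $1,165.83 = $55,959.84; Offer 2 costs 48 × $1,296.78 + $400.00 = $62,645.44.
Offer 1 is cheaper by $62,645.44 − $55,959.84 = $6,685.60.

Offer 1 by $6,686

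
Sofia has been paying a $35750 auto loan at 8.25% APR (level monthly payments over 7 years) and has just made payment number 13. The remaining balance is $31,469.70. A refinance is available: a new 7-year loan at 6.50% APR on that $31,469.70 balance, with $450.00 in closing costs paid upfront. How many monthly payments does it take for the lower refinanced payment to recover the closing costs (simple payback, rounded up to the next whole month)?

Current payment = 35,750 × 8.25%/12 / (1 − (1+0.0068750)^−84) = $561.67.
Refinanced payment = 31,469.70 × 0.0054167 / (1 − (1+0.0054167)^−84) = $467.31.
Monthly savings = $561.67 − $467.31 = $94.36.
Break-even = $450.00 / $94.36 = 4.77 → 5 months.

5 months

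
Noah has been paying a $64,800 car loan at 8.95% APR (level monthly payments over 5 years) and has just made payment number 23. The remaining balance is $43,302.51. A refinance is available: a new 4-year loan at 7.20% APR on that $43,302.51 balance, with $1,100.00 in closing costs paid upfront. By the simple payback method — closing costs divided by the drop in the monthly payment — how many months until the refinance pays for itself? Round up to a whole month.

4 months

Current payment = 64,800 × 8.95%/12 / (1 − (1+0.0074583)^−60) = $1,343.57.
Refinanced payment = 43,302.51 × 0.0060000 / (1 − (1+0.0060000)^−48) = $1,040.96.
Monthly savings = $1,343.57 − $1,040.96 = $302.61.
Break-even = $1,100.00 / $302.61 = 3.64 → 4 months.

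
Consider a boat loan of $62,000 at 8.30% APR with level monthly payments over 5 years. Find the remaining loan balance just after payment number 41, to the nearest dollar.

$22,469

With monthly rate i = 8.3%/12 = 0.0069167, the balance after k of n payments is P · [(1+i)^n − (1+i)^k] / [(1+i)^n − 1].
(1+0.0069167)^60 = 1.51220882 and (1+0.0069167)^41 = 1.32658385, so the balance is 62,000 × (1.51220882 − 1.32658385) / (1.51220882 − 1) = $22,468.86.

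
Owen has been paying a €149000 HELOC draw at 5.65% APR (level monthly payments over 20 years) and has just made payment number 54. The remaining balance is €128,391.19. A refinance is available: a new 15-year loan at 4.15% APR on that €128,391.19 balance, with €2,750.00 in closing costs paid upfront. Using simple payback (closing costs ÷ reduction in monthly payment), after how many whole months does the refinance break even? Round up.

Current payment = 149,000 × 5.65%/12 / (1 − (1+0.0047083)^−240) = €1,037.62.
Refinanced payment = 128,391.19 × 0.0034583 / (1 − (1+0.0034583)^−180) = €959.37.
Monthly savings = €1,037.62 − €959.37 = €78.25.
Break-even = €2,750.00 / €78.25 = 35.14 → 36 months.

36 months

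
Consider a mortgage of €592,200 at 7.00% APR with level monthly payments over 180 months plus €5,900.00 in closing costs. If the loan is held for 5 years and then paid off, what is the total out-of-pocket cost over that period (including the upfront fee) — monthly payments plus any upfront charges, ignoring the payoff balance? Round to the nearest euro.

€325,272

Monthly rate = 7%/12 = 0.0058333; payment = 592,200 × 0.0058333 / (1 − (1+0.0058333)^−180) = €5,322.86.
Total outlay = 60 × €5,322.86 + €5,900.00 = €325,271.60.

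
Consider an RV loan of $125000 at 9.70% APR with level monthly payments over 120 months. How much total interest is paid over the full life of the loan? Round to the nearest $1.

$70,743

At 9.70% the monthly rate is 0.0080833, so the payment is 125,000 × 0.0080833 / (1 − 1.0080833^−120) = $1,631.19.
Total paid = 120 × $1,631.19 = $195,742.80; interest = $195,742.80 − $125,000 = $70,742.80.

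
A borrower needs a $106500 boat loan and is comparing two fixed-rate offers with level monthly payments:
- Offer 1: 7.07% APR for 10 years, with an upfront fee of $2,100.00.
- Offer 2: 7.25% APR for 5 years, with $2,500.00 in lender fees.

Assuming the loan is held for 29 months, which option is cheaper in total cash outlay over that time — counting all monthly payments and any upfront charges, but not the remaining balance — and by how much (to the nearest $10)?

Offer 1 by $25,950

Offer 1: monthly rate = 7.07%/12 = 0.0058917; payment = 106,500 × 0.0058917 / (1 − (1+0.0058917)^−120) = $1,240.40.
Offer 2: monthly rate = 7.25%/12 = 0.0060417; payment = 106,500 × 0.0060417 / (1 − (1+0.0060417)^−60) = $2,121.41.
Over 29 months: Offer 1 costs 29 × $1,240.40 + $2,100.00 = $38,071.60; Offer 2 costs 29 × $2,121.41 + $2,500.00 = $64,020.89.
Offer 1 is cheaper by $64,020.89 − $38,071.60 = $25,949.29.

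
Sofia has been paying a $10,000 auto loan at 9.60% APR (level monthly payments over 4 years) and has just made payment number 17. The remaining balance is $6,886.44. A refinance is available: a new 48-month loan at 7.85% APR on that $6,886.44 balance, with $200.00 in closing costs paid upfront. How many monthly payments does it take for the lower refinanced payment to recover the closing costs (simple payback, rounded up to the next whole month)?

3 months

Current payment = 10,000 × 9.6%/12 / (1 − (1+0.0080000)^−48) = $251.71.
Refinanced payment = 6,886.44 × 0.0065417 / (1 − (1+0.0065417)^−48) = $167.63.
Monthly savings = $251.71 − $167.63 = $84.08.
Break-even = $200.00 / $84.08 = 2.38 → 3 months.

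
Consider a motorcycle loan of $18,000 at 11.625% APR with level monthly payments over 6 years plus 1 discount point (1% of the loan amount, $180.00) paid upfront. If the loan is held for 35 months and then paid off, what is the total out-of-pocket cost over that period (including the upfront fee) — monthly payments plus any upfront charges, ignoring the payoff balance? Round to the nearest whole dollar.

$12,374

Monthly rate = 11.625%/12 = 0.0096875; payment = 18,000 × 0.0096875 / (1 − (1+0.0096875)^−72) = $348.40.
Total outlay = 35 × $348.40 + $180.00 = $12,374.00.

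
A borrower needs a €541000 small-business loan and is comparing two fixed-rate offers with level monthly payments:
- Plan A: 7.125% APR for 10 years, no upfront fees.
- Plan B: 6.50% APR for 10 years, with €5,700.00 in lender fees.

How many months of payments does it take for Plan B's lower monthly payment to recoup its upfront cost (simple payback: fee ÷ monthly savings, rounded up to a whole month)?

33 months

Plan A: at 7.125% the monthly rate is 0.0059375, so the payment is 541,000 × 0.0059375 / (1 − 1.0059375^−120) = €6,316.38.
Plan B: monthly rate = 6.5%/12 = 0.0054167; payment = 541,000 × 0.0054167 / (1 − (1+0.0054167)^−120) = €6,142.95.
Monthly savings = €6,316.38 − €6,142.95 = €173.43.
Break-even = €5,700.00 / €173.43 = 32.87 → 33 months.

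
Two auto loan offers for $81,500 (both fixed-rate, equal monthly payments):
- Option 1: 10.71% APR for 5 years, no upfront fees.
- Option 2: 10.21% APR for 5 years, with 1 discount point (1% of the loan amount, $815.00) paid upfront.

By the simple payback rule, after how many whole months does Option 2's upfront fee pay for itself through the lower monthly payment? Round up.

41 months

Option 1: monthly rate = 10.71%/12 = 0.0089250; payment = 81,500 × 0.0089250 / (1 − (1+0.0089250)^−60) = $1,760.24.
Option 2: monthly rate = 10.21%/12 = 0.0085083; payment = 81,500 × 0.0085083 / (1 − (1+0.0085083)^−60) = $1,740.07.
Monthly savings = $1,760.24 − $1,740.07 = $20.17.
Break-even = $815.00 / $20.17 = 40.41 → 41 months.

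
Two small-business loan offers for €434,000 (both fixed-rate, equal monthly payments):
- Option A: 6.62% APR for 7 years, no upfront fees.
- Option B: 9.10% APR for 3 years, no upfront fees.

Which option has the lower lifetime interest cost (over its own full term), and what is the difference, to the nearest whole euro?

Option A: monthly rate = 6.62%/12 = 0.0055167; payment = 434,000 × 0.0055167 / (1 − (1+0.0055167)^−84) = €6,469.90.
Total interest on Option A = 84 × €6,469.90 − €434,000 = €109,471.60.
Option B: monthly rate = 9.1%/12 = 0.0075833; payment = 434,000 × 0.0075833 / (1 − (1+0.0075833)^−36) = €13,821.29.
Total interest on Option B = 36 × €13,821.29 − €434,000 = €63,566.44.
Option B is lower by €45,905.16.

Option B by €45,905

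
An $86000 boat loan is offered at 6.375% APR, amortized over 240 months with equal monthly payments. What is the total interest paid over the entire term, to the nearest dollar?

Monthly rate = 6.375%/12 = 0.0053125; payment = 86,000 × 0.0053125 / (1 − (1+0.0053125)^−240) = $634.88.
Total paid = 240 × $634.88 = $152,371.20; interest = $152,371.20 − $86,000 = $66,371.20.

$66,371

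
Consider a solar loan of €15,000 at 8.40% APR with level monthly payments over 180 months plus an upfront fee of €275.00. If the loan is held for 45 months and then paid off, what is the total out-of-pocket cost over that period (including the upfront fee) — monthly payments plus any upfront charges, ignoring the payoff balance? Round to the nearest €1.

€6,882

At 8.40% the monthly rate is 0.0070000, so the payment is 15,000 × 0.0070000 / (1 − 1.0070000^−180) = €146.83.
Total outlay = 45 × €146.83 + €275.00 = €6,882.35.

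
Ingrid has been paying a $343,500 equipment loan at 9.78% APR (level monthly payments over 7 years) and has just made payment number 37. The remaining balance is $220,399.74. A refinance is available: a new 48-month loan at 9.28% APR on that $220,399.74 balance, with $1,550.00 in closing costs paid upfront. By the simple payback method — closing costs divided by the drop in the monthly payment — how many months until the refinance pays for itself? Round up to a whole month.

Current payment = 343,500 × 9.78%/12 / (1 − (1+0.0081500)^−84) = $5,663.54.
Refinanced payment = 220,399.74 × 0.0077333 / (1 − (1+0.0077333)^−48) = $5,514.01.
Monthly savings = $5,663.54 − $5,514.01 = $149.53.
Break-even = $1,550.00 / $149.53 = 10.37 → 11 months.

11 months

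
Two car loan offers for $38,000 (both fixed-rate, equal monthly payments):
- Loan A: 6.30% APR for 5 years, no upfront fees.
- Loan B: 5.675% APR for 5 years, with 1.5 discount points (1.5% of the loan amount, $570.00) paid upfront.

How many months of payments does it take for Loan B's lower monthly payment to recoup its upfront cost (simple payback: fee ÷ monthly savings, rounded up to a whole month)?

Loan A: monthly rate = 6.3%/12 = 0.0052500; payment = 38,000 × 0.0052500 / (1 − (1+0.0052500)^−60) = $739.96.
Loan B: monthly rate = 5.675%/12 = 0.0047292; payment = 38,000 × 0.0047292 / (1 − (1+0.0047292)^−60) = $728.92.
Monthly savings = $739.96 − $728.92 = $11.04.
Break-even = $570.00 / $11.04 = 51.63 → 52 months.

52 months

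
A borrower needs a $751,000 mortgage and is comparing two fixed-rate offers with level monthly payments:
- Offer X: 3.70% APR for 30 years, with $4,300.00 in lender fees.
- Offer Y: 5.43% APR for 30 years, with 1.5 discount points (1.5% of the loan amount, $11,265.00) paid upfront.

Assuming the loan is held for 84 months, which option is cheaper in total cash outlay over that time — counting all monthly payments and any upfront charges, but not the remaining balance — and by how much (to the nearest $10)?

Offer X by $72,020

Offer X: monthly rate = 3.7%/12 = 0.0030833; payment = 751,000 × 0.0030833 / (1 − (1+0.0030833)^−360) = $3,456.73.
Offer Y: monthly rate = 5.43%/12 = 0.0045250; payment = 751,000 × 0.0045250 / (1 − (1+0.0045250)^−360) = $4,231.17.
Over 84 months: Offer X costs 84 × $3,456.73 + $4,300.00 = $294,665.32; Offer Y costs 84 × $4,231.17 + $11,265.00 = $366,683.28.
Offer X is cheaper by $366,683.28 − $294,665.32 = $72,017.96.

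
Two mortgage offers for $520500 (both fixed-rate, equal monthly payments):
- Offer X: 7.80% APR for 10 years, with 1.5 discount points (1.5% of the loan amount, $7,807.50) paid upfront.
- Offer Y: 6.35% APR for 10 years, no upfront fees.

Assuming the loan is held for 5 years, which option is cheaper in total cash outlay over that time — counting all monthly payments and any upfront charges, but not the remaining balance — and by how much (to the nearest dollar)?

Offer Y by $31,190

Offer X: monthly rate = 7.8%/12 = 0.0065000; payment = 520,500 × 0.0065000 / (1 − (1+0.0065000)^−120) = $6,260.23.
Offer Y: at 6.35% the monthly rate is 0.0052917, so the payment is 520,500 × 0.0052917 / (1 − 1.0052917^−120) = $5,870.52.
Over 60 months: Offer X costs 60 × $6,260.23 + $7,807.50 = $383,421.30; Offer Y costs 60 × $5,870.52 = $352,231.20.
Offer Y is cheaper by $383,421.30 − $352,231.20 = $31,190.10.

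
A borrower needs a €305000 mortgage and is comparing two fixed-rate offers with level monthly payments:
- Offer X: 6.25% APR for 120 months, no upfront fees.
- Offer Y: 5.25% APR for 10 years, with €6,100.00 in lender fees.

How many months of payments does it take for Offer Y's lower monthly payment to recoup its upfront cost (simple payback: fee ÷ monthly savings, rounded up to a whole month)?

41 months

Offer X: at 6.25% the monthly rate is 0.0052083, so the payment is 305,000 × 0.0052083 / (1 − 1.0052083^−120) = €3,424.54.
Offer Y: monthly rate = 5.25%/12 = 0.0043750; payment = 305,000 × 0.0043750 / (1 − (1+0.0043750)^−120) = €3,272.40.
Monthly savings = €3,424.54 − €3,272.40 = €152.14.
Break-even = €6,100.00 / €152.14 = 40.09 → 41 months.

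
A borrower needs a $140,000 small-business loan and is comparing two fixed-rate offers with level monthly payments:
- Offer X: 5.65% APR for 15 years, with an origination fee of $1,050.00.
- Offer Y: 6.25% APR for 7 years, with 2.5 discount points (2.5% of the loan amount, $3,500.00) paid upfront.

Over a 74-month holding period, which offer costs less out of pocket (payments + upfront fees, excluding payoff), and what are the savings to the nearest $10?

Offer X: at 5.65% the monthly rate is 0.0047083, so the payment is 140,000 × 0.0047083 / (1 − 1.0047083^−180) = $1,155.09.
Offer Y: monthly rate = 6.25%/12 = 0.0052083; payment = 140,000 × 0.0052083 / (1 − (1+0.0052083)^−84) = $2,062.02.
Over 74 months: Offer X costs 74 × $1,155.09 + $1,050.00 = $86,526.66; Offer Y costs 74 × $2,062.02 + $3,500.00 = $156,089.48.
Offer X is cheaper by $156,089.48 − $86,526.66 = $69,562.82.

Offer X by $69,560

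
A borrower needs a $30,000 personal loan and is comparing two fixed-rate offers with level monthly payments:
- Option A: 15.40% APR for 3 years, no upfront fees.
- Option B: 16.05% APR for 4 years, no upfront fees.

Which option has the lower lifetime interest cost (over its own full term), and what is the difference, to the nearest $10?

Option A by $3,200

Option A: monthly rate = 15.4%/12 = 0.0128333; payment = 30,000 × 0.0128333 / (1 − (1+0.0128333)^−36) = $1,045.85.
Total interest on Option A = 36 × $1,045.85 − $30,000 = $7,650.60.
Option B: monthly rate = 16.05%/12 = 0.0133750; payment = 30,000 × 0.0133750 / (1 − (1+0.0133750)^−48) = $850.98.
Total interest on Option B = 48 × $850.98 − $30,000 = $10,847.04.
Option A is lower by $3,196.44.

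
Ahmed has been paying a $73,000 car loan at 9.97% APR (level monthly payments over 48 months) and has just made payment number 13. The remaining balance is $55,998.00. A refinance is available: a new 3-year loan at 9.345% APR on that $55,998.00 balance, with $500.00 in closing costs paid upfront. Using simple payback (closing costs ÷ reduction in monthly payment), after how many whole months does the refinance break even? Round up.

Current payment = 73,000 × 9.97%/12 / (1 − (1+0.0083083)^−48) = $1,850.42.
Refinanced payment = 55,998.00 × 0.0077875 / (1 − (1+0.0077875)^−36) = $1,789.73.
Monthly savings = $1,850.42 − $1,789.73 = $60.69.
Break-even = $500.00 / $60.69 = 8.24 → 9 months.

9 months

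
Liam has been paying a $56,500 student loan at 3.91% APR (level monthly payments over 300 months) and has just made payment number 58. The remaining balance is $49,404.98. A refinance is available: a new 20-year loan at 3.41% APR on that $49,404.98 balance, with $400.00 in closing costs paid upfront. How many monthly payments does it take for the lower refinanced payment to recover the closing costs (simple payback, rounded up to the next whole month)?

Current payment = 56,500 × 3.91%/12 / (1 − (1+0.0032583)^−300) = $295.43.
Refinanced payment = 49,404.98 × 0.0028417 / (1 − (1+0.0028417)^−240) = $284.25.
Monthly savings = $295.43 − $284.25 = $11.18.
Break-even = $400.00 / $11.18 = 35.78 → 36 months.

36 months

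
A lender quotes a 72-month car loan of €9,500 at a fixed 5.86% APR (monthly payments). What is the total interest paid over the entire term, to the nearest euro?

Monthly rate = 5.86%/12 = 0.0048833; payment = 9,500 × 0.0048833 / (1 − (1+0.0048833)^−72) = €156.82.
Total paid = 72 × €156.82 = €11,291.04; interest = €11,291.04 − €9,500 = €1,791.04.

€1,791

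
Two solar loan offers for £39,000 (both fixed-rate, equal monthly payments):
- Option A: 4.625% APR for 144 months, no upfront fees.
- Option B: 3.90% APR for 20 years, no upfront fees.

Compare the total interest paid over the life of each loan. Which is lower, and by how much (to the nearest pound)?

Option A: monthly rate = 4.625%/12 = 0.0038542; payment = 39,000 × 0.0038542 / (1 − (1+0.0038542)^−144) = £353.41.
Total interest on Option A = 144 × £353.41 − £39,000 = £11,891.04.
Option B: at 3.90% the monthly rate is 0.0032500, so the payment is 39,000 × 0.0032500 / (1 − 1.0032500^−240) = £234.28.
Total interest on Option B = 240 × £234.28 − £39,000 = £17,227.20.
Option A is lower by £5,336.16.

Option A by £5,336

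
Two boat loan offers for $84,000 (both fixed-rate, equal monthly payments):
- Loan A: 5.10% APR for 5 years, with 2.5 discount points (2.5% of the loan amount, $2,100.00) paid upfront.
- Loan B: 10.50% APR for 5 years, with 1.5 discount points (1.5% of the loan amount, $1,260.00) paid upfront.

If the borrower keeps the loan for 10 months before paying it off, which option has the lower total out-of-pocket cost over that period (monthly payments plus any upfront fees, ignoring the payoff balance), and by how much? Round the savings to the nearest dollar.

Loan A by $1,325

Loan A: monthly rate = 5.1%/12 = 0.0042500; payment = 84,000 × 0.0042500 / (1 − (1+0.0042500)^−60) = $1,589.03.
Loan B: at 10.50% the monthly rate is 0.0087500, so the payment is 84,000 × 0.0087500 / (1 − 1.0087500^−60) = $1,805.49.
Over 10 months: Loan A costs 10 × $1,589.03 + $2,100.00 = $17,990.30; Loan B costs 10 × $1,805.49 + $1,260.00 = $19,314.90.
Loan A is cheaper by $19,314.90 − $17,990.30 = $1,324.60.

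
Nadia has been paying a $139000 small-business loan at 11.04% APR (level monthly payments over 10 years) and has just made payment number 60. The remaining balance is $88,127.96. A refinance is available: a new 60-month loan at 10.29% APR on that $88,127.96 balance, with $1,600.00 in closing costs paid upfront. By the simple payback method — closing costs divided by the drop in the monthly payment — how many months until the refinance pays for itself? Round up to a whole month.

Current payment = 139,000 × 11.04%/12 / (1 − (1+0.0092000)^−120) = $1,917.87.
Refinanced payment = 88,127.96 × 0.0085750 / (1 − (1+0.0085750)^−60) = $1,885.06.
Monthly savings = $1,917.87 − $1,885.06 = $32.81.
Break-even = $1,600.00 / $32.81 = 48.77 → 49 months.

49 months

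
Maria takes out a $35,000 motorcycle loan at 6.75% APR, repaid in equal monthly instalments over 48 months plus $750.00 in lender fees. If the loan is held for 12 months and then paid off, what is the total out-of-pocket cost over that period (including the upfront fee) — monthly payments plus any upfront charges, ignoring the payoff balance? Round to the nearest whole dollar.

$10,759

Monthly rate = 6.75%/12 = 0.0056250; payment = 35,000 × 0.0056250 / (1 − (1+0.0056250)^−48) = $834.06.
Total outlay = 12 × $834.06 + $750.00 = $10,758.72.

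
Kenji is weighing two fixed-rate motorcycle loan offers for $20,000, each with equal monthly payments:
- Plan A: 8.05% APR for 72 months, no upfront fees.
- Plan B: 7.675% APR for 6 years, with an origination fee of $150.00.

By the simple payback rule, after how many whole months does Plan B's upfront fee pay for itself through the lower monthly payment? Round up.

42 months

Plan A: monthly rate = 8.05%/12 = 0.0067083; payment = 20,000 × 0.0067083 / (1 − (1+0.0067083)^−72) = $351.15.
Plan B: monthly rate = 7.675%/12 = 0.0063958; payment = 20,000 × 0.0063958 / (1 − (1+0.0063958)^−72) = $347.50.
Monthly savings = $351.15 − $347.50 = $3.65.
Break-even = $150.00 / $3.65 = 41.10 → 42 months.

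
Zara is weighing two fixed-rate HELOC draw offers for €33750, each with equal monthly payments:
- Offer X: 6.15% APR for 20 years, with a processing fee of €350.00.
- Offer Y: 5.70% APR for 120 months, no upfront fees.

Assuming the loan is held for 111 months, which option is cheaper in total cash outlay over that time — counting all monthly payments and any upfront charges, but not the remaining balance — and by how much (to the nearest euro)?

Offer X: monthly rate = 6.15%/12 = 0.0051250; payment = 33,750 × 0.0051250 / (1 − (1+0.0051250)^−240) = €244.73.
Offer Y: monthly rate = 5.7%/12 = 0.0047500; payment = 33,750 × 0.0047500 / (1 − (1+0.0047500)^−120) = €369.63.
Over 111 months: Offer X costs 111 × €244.73 + €350.00 = €27,515.03; Offer Y costs 111 × €369.63 = €41,028.93.
Offer X is cheaper by €41,028.93 − €27,515.03 = €13,513.90.

Offer X by €13,514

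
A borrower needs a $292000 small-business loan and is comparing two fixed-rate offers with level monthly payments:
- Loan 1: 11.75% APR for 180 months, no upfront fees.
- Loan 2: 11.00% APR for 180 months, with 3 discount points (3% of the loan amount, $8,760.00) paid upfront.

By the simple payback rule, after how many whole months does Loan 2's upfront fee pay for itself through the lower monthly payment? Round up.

64 months

Loan 1: monthly rate = 11.75%/12 = 0.0097917; payment = 292,000 × 0.0097917 / (1 − (1+0.0097917)^−180) = $3,457.66.
Loan 2: at 11.00% the monthly rate is 0.0091667, so the payment is 292,000 × 0.0091667 / (1 − 1.0091667^−180) = $3,318.86.
Monthly savings = $3,457.66 − $3,318.86 = $138.80.
Break-even = $8,760.00 / $138.80 = 63.11 → 64 months.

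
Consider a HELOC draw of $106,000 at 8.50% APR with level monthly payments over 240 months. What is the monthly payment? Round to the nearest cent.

Monthly rate = 8.5%/12 = 0.0070833; payment = 106,000 × 0.0070833 / (1 − (1+0.0070833)^−240) = $919.89.

$919.89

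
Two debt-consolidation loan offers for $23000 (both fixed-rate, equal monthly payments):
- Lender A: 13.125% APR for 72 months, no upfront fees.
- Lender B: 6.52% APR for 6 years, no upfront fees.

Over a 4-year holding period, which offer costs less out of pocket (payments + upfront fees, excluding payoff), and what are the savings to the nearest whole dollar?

Lender B by $3,666

Lender A: monthly rate = 13.125%/12 = 0.0109375; payment = 23,000 × 0.0109375 / (1 − (1+0.0109375)^−72) = $463.22.
Lender B: at 6.52% the monthly rate is 0.0054333, so the payment is 23,000 × 0.0054333 / (1 − 1.0054333^−72) = $386.85.
Over 48 months: Lender A costs 48 × $463.22 = $22,234.56; Lender B costs 48 × $386.85 = $18,568.80.
Lender B is cheaper by $22,234.56 − $18,568.80 = $3,665.76.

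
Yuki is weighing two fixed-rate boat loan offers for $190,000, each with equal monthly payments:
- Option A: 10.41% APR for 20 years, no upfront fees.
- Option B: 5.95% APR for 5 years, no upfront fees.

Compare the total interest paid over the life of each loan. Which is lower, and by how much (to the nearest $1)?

Option A: at 10.41% the monthly rate is 0.0086750, so the payment is 190,000 × 0.0086750 / (1 − 1.0086750^−240) = $1,885.45.
Total interest on Option A = 240 × $1,885.45 − $190,000 = $262,508.00.
Option B: at 5.95% the monthly rate is 0.0049583, so the payment is 190,000 × 0.0049583 / (1 − 1.0049583^−60) = $3,668.82.
Total interest on Option B = 60 × $3,668.82 − $190,000 = $30,129.20.
Option B is lower by $232,378.80.

Option B by $232,379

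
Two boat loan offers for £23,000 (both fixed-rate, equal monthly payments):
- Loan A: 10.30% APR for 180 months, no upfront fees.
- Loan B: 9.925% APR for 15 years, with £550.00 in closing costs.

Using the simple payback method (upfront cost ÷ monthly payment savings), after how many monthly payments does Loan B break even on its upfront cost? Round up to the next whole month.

104 months

Loan A: at 10.30% the monthly rate is 0.0085833, so the payment is 23,000 × 0.0085833 / (1 − 1.0085833^−180) = £251.40.
Loan B: monthly rate = 9.925%/12 = 0.0082708; payment = 23,000 × 0.0082708 / (1 − (1+0.0082708)^−180) = £246.10.
Monthly savings = £251.40 − £246.10 = £5.30.
Break-even = £550.00 / £5.30 = 103.77 → 104 months.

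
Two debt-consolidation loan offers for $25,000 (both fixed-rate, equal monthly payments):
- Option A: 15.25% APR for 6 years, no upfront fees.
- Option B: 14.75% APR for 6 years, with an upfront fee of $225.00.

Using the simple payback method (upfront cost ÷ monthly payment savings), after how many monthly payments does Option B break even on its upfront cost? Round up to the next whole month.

34 months

Option A: at 15.25% the monthly rate is 0.0127083, so the payment is 25,000 × 0.0127083 / (1 − 1.0127083^−72) = $532.03.
Option B: at 14.75% the monthly rate is 0.0122917, so the payment is 25,000 × 0.0122917 / (1 − 1.0122917^−72) = $525.24.
Monthly savings = $532.03 − $525.24 = $6.79.
Break-even = $225.00 / $6.79 = 33.14 → 34 months.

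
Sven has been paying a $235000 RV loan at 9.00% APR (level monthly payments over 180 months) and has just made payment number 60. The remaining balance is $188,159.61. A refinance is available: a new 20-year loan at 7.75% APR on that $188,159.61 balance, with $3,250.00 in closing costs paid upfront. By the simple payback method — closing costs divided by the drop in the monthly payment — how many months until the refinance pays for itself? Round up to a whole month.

4 months

Current payment = 235,000 × 9%/12 / (1 − (1+0.0075000)^−180) = $2,383.53.
Refinanced payment = 188,159.61 × 0.0064583 / (1 − (1+0.0064583)^−240) = $1,544.69.
Monthly savings = $2,383.53 − $1,544.69 = $838.84.
Break-even = $3,250.00 / $838.84 = 3.87 → 4 months.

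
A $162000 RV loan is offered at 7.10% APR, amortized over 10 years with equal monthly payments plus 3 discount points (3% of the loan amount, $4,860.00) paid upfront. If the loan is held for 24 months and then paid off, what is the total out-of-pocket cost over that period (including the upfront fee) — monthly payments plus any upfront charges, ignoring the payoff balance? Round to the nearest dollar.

Monthly rate = 7.1%/12 = 0.0059167; payment = 162,000 × 0.0059167 / (1 − (1+0.0059167)^−120) = $1,889.32.
Total outlay = 24 × $1,889.32 + $4,860.00 = $50,203.68.

$50,204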